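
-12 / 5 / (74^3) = -3 / 506530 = -0.00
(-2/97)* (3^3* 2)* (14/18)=-84/97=-0.87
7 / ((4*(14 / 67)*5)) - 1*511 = -20373 / 40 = -509.32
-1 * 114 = -114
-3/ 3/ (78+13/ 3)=-3/ 247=-0.01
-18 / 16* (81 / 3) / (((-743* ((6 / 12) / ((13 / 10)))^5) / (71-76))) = -90224199 / 3715000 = -24.29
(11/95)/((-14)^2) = 0.00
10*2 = 20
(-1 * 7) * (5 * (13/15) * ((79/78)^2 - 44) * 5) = 9150925/1404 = 6517.75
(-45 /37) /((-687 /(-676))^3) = -1544578880 /1332997779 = -1.16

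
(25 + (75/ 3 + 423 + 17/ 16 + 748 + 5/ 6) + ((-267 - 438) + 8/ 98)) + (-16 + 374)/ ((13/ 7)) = 21731791/ 30576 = 710.75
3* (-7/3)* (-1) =7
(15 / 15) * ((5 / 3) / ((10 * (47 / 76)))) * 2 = 76 / 141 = 0.54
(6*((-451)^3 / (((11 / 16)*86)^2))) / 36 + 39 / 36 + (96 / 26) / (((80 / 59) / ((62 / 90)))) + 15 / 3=-31480854791 / 7211100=-4365.61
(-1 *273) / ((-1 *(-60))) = -91 / 20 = -4.55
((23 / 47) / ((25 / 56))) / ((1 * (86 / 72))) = 46368 / 50525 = 0.92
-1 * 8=-8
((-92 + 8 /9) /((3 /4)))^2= 14757.75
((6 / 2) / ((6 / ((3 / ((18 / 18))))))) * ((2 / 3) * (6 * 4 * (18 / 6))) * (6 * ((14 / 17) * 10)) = 60480 / 17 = 3557.65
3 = 3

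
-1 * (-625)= 625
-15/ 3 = -5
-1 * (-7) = 7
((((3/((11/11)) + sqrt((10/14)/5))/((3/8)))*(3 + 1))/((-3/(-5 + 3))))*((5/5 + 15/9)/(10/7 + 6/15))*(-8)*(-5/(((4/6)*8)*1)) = 100*sqrt(7)/9 + 700/3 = 262.73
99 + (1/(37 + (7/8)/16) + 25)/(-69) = 1403510/14229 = 98.64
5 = 5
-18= -18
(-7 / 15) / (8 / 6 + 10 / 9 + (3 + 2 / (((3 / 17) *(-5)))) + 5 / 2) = -0.08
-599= -599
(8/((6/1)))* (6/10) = 4/5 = 0.80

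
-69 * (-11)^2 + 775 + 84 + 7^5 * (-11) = -192367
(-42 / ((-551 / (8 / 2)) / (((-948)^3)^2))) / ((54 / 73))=164849792966159745024 / 551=299182927343302622.55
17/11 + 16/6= 139/33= 4.21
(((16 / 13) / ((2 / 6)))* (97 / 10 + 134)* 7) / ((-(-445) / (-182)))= -3379824 / 2225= -1519.02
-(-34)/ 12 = 17/ 6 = 2.83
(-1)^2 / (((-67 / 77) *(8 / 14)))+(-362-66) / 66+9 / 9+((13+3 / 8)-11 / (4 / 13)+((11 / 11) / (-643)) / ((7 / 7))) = -339752525 / 11373384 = -29.87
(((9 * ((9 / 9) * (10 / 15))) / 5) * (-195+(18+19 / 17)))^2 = 12873744 / 289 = 44545.83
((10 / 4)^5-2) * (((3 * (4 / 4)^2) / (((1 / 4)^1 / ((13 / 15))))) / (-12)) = -39793 / 480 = -82.90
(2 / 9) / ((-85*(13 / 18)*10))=-2 / 5525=-0.00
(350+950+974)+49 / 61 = 138763 / 61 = 2274.80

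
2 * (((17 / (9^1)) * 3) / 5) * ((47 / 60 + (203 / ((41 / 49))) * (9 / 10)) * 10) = 1832821 / 369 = 4966.99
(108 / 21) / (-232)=-9 / 406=-0.02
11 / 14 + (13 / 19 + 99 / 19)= 6.68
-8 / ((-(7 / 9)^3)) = 5832 / 343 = 17.00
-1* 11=-11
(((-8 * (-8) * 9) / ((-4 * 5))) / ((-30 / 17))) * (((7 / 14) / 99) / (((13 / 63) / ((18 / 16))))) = 3213 / 7150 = 0.45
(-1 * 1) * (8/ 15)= -8/ 15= -0.53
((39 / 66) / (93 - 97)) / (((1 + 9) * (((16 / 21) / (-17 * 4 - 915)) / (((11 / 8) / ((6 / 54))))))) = 2415231 / 10240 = 235.86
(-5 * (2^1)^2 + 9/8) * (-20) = 377.50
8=8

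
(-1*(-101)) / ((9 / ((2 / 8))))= 101 / 36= 2.81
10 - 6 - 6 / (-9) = 14 / 3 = 4.67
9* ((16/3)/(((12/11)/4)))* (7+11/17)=22880/17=1345.88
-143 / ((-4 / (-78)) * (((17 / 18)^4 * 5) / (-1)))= 292725576 / 417605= 700.96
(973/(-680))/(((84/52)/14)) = -12649/1020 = -12.40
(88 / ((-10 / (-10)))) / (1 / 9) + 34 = 826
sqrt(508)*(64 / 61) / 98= 64*sqrt(127) / 2989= 0.24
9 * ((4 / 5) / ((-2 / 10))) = -36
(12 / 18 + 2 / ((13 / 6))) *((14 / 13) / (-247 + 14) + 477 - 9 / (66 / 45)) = 972690193 / 1299441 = 748.55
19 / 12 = 1.58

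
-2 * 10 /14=-10 /7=-1.43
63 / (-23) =-63 / 23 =-2.74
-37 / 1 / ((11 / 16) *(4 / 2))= -296 / 11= -26.91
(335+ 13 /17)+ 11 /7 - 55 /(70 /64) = 34159 /119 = 287.05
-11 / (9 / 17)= -187 / 9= -20.78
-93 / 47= -1.98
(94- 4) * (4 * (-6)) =-2160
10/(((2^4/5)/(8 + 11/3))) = 875/24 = 36.46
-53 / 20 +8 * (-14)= -2293 / 20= -114.65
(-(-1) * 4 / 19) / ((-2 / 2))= -4 / 19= -0.21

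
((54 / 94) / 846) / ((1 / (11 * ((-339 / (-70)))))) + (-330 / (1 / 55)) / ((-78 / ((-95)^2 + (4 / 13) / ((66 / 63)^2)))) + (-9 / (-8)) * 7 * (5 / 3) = 219525968393881 / 104529880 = 2100126.47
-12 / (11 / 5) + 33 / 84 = -1559 / 308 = -5.06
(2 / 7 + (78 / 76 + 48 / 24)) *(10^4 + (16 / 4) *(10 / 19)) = 83712620 / 2527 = 33127.27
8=8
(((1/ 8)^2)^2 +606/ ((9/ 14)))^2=888620.90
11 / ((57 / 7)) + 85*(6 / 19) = 1607 / 57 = 28.19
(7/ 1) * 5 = 35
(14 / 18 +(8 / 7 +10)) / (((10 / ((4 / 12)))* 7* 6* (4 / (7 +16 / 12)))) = 3755 / 190512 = 0.02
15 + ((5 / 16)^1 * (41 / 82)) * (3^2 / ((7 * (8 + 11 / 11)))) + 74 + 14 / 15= 302251 / 3360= 89.96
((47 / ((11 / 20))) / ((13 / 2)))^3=6644672000 / 2924207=2272.30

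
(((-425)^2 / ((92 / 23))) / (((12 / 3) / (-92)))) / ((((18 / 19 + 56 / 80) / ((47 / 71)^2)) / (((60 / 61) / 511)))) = -26154490968750 / 49182632443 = -531.78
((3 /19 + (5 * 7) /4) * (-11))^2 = 55457809 /5776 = 9601.42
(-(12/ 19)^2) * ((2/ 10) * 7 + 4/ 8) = -72/ 95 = -0.76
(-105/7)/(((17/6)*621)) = -10/1173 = -0.01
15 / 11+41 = 466 / 11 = 42.36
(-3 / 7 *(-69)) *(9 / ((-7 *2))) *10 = -9315 / 49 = -190.10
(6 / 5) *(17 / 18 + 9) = 179 / 15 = 11.93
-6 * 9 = -54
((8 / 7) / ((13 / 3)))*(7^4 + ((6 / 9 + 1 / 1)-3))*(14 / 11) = 115184 / 143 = 805.48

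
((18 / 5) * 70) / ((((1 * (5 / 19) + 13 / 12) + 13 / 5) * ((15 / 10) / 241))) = 46156320 / 4499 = 10259.24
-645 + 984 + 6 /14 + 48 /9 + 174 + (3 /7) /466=5076613 /9786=518.76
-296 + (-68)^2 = 4328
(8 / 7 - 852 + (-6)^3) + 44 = -7160 / 7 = -1022.86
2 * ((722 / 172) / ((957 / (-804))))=-96748 / 13717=-7.05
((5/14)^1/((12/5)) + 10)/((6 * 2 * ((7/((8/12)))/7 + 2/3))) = 1705/4368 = 0.39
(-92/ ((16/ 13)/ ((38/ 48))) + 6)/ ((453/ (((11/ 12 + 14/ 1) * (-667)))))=609501265/ 521856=1167.95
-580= -580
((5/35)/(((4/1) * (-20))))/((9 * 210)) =-1/1058400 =-0.00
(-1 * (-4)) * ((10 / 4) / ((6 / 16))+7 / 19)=1604 / 57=28.14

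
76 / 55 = 1.38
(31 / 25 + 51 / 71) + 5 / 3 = 3.62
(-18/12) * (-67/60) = 67/40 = 1.68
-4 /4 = -1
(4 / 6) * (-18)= -12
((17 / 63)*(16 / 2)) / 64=17 / 504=0.03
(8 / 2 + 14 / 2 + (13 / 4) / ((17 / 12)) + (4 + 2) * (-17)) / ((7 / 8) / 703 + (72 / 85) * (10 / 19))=-8480992 / 42743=-198.42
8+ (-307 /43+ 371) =15990 /43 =371.86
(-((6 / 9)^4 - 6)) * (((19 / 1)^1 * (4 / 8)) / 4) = 13.78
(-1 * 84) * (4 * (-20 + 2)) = 6048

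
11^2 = 121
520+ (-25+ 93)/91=47388/91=520.75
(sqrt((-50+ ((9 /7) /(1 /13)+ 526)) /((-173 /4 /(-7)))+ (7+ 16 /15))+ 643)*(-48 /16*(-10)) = 2*sqrt(591330435) /173+ 19290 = 19571.12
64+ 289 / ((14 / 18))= 3049 / 7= 435.57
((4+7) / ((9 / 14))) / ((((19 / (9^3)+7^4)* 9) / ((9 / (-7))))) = -891 / 875174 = -0.00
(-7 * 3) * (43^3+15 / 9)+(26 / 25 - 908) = -41764724 / 25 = -1670588.96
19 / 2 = 9.50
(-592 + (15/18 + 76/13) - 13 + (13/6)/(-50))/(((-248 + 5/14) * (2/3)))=16335333/4507100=3.62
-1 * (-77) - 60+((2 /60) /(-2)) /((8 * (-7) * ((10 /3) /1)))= 190401 /11200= 17.00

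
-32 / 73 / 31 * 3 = -96 / 2263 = -0.04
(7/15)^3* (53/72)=18179/243000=0.07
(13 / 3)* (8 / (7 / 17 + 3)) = 884 / 87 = 10.16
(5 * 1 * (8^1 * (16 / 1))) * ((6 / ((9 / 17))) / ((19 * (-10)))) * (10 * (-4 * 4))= 348160 / 57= 6108.07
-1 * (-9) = 9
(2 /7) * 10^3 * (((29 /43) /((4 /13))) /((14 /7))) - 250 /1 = 19000 /301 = 63.12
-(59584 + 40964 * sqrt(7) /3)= -59584-40964 * sqrt(7) /3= -95710.85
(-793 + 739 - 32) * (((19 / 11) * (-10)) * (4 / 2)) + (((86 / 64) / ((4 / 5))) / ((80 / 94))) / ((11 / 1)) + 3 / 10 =2971.39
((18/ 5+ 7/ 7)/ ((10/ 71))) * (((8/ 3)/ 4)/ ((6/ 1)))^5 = 1633/ 2952450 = 0.00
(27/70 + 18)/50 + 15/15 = 4787/3500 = 1.37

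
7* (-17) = -119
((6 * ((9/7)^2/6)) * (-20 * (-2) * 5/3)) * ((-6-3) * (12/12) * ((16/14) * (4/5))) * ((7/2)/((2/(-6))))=466560/49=9521.63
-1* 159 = -159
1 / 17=0.06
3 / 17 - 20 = -337 / 17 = -19.82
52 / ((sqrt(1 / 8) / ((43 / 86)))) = 73.54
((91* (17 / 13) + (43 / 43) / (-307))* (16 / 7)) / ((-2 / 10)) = -2922560 / 2149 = -1359.96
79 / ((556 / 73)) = 10.37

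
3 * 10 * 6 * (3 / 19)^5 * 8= 349920 / 2476099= 0.14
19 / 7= 2.71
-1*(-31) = 31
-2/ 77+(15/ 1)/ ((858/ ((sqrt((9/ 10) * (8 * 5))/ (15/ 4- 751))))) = -11162/ 427427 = -0.03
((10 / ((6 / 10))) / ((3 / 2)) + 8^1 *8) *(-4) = -2704 / 9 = -300.44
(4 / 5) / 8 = 1 / 10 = 0.10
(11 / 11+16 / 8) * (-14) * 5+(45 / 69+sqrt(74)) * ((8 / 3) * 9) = -4470 / 23+24 * sqrt(74) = 12.11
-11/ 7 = -1.57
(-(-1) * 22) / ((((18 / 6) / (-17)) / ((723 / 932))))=-45067 / 466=-96.71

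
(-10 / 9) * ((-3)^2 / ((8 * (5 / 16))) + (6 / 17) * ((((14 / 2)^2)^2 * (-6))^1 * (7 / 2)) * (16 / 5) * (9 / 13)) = 9679948 / 221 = 43800.67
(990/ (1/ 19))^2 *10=3538161000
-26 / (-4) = 13 / 2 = 6.50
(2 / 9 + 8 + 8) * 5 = 730 / 9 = 81.11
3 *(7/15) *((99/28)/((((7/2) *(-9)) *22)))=-1/140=-0.01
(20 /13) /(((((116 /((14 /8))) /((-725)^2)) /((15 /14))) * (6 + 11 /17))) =23109375 /11752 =1966.42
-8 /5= -1.60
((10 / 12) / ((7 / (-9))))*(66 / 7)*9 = -4455 / 49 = -90.92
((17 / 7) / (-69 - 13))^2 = 289 / 329476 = 0.00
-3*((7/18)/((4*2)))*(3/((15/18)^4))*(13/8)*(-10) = 7371/500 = 14.74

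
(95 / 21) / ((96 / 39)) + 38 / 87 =44327 / 19488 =2.27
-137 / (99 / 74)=-10138 / 99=-102.40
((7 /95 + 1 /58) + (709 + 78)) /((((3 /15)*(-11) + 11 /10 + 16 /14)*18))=30358097 /29754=1020.30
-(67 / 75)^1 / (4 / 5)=-67 / 60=-1.12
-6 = -6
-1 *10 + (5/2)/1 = -15/2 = -7.50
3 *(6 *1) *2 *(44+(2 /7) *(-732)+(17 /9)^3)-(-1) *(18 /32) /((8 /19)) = -413769539 /72576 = -5701.19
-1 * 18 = -18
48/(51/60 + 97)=960/1957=0.49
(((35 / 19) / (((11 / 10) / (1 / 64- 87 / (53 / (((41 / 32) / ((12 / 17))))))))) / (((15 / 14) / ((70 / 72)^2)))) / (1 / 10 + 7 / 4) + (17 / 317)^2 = -3028377161589331 / 1281028073871744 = -2.36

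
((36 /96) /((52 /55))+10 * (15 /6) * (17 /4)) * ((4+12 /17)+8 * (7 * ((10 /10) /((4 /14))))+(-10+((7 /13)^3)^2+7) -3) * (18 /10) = 1276014066331311 /34135193248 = 37381.19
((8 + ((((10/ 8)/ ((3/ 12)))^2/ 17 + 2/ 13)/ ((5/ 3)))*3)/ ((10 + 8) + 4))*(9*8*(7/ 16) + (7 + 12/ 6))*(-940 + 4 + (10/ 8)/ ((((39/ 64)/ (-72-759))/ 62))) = -30801112002/ 14365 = -2144177.65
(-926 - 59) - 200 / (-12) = -968.33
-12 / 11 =-1.09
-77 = -77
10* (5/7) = 50/7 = 7.14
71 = 71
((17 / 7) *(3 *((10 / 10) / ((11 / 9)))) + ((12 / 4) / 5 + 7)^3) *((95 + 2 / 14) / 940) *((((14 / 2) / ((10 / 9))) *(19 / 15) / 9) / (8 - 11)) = -3010610857 / 226187500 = -13.31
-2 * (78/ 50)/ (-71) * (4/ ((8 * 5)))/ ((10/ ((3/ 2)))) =117/ 177500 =0.00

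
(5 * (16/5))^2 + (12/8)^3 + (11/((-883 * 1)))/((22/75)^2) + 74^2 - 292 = 422960761/77704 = 5443.23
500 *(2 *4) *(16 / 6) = 32000 / 3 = 10666.67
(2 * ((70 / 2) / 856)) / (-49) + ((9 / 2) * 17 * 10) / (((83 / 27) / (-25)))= -1547059915 / 248668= -6221.39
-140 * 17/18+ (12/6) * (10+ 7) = -884/9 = -98.22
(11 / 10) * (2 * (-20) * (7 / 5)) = -308 / 5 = -61.60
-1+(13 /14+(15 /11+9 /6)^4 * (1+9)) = 551295071 /819896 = 672.40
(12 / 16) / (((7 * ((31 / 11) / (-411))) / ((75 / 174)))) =-339075 / 50344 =-6.74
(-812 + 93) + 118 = -601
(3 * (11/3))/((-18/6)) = -11/3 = -3.67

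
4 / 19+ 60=1144 / 19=60.21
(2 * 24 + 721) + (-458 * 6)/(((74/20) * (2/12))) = -136427/37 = -3687.22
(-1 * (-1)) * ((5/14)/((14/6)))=15/98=0.15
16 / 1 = 16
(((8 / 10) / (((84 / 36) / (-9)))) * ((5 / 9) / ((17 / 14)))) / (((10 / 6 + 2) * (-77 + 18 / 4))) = 144 / 27115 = 0.01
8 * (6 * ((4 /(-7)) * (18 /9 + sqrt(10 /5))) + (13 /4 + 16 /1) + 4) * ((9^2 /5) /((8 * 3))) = 12393 /140 - 648 * sqrt(2) /35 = 62.34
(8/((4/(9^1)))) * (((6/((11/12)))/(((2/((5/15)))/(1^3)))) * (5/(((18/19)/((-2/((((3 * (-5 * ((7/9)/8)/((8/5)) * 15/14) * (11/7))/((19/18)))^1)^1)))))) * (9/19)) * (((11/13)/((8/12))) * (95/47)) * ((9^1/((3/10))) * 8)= 279465984/6721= 41581.01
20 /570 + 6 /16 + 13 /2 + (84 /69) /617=44728609 /6471096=6.91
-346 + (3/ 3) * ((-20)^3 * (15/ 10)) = -12346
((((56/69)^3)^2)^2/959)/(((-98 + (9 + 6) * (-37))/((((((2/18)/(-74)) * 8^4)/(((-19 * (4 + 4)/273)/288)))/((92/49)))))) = -1240868353626211847436763136/5615452313943914699659028383983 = -0.00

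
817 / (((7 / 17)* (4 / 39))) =19345.39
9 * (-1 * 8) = -72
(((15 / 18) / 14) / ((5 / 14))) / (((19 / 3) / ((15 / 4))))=15 / 152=0.10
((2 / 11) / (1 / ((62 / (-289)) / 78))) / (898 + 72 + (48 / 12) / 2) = -31 / 60254766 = -0.00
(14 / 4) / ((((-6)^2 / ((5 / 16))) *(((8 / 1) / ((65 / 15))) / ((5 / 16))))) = 2275 / 442368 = 0.01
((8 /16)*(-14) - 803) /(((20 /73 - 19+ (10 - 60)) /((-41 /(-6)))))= 404055 /5017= 80.54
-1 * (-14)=14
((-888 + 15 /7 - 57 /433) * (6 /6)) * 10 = -26854320 /3031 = -8859.89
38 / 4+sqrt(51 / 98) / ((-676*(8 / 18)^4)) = 19 / 2 - 6561*sqrt(102) / 2422784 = 9.47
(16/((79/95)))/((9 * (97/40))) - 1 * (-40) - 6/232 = 326852779/8000172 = 40.86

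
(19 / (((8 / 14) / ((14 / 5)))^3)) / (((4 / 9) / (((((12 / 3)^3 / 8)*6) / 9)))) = 6705993 / 250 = 26823.97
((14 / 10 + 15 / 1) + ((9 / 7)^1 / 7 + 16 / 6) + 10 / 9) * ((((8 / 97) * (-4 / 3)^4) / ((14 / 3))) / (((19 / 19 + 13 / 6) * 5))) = 4839424 / 67373775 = 0.07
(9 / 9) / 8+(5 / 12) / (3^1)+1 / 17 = 395 / 1224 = 0.32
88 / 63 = 1.40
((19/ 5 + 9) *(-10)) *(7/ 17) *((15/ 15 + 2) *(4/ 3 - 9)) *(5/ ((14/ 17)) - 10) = -80960/ 17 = -4762.35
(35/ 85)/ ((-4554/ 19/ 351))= -5187/ 8602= -0.60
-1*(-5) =5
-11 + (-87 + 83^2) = 6791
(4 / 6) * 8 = 16 / 3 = 5.33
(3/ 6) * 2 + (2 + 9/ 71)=222/ 71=3.13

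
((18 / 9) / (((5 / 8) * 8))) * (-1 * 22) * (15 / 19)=-132 / 19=-6.95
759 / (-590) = -759 / 590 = -1.29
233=233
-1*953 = -953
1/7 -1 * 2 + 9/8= -41/56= -0.73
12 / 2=6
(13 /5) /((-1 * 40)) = -13 /200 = -0.06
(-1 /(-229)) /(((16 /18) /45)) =405 /1832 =0.22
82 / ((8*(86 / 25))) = 2.98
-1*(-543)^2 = -294849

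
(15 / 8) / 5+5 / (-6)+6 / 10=17 / 120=0.14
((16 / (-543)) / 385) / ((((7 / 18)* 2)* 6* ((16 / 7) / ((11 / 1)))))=-1 / 12670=-0.00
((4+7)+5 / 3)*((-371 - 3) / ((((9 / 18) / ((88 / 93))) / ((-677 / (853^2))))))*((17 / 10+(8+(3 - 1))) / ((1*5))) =11007023456 / 563896975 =19.52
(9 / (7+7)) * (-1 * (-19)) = 171 / 14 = 12.21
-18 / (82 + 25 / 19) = -342 / 1583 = -0.22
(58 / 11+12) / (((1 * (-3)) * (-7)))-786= -181376 / 231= -785.18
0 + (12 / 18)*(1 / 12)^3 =1 / 2592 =0.00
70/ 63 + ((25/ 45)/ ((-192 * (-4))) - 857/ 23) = -5746829/ 158976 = -36.15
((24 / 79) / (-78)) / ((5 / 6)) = -24 / 5135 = -0.00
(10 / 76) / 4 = 5 / 152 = 0.03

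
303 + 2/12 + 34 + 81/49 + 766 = 1104.82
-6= -6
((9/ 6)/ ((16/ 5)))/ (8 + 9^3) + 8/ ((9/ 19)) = 3584903/ 212256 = 16.89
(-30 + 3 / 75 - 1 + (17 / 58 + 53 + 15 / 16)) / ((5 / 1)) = 269939 / 58000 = 4.65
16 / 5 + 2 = 26 / 5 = 5.20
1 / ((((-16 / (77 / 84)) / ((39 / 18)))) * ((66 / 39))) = -169 / 2304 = -0.07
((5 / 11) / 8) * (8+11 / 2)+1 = 311 / 176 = 1.77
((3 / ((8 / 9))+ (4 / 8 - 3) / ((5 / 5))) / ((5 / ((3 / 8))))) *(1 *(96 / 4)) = 63 / 40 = 1.58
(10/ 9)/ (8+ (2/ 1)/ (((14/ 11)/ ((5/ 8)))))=560/ 4527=0.12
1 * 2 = 2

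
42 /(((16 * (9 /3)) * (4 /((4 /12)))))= 7 /96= 0.07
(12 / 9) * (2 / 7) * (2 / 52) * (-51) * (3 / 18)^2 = -17 / 819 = -0.02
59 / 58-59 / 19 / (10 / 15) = -2006 / 551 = -3.64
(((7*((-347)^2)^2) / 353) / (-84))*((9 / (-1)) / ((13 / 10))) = 217474909215 / 9178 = 23695239.62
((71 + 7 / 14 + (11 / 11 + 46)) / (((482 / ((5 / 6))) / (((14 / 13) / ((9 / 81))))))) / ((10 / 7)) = 34839 / 25064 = 1.39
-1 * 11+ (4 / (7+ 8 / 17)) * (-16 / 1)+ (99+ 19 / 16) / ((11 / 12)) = 501403 / 5588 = 89.73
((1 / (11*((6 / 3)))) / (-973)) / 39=-0.00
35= 35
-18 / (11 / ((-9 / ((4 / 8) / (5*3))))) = 4860 / 11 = 441.82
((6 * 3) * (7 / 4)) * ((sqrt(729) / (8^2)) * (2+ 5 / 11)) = 45927 / 1408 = 32.62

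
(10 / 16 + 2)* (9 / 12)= 1.97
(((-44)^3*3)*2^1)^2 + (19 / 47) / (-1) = 12277683044333 / 47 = 261227298815.60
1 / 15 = 0.07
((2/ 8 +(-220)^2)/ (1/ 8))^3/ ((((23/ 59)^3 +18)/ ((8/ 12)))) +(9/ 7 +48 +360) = 166915568619211381801303/ 77888769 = 2142999186689051.18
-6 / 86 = -3 / 43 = -0.07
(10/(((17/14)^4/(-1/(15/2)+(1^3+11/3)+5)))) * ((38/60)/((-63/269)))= -4011031024/33826005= -118.58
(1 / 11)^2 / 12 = 0.00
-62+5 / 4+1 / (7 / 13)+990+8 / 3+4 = 78773 / 84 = 937.77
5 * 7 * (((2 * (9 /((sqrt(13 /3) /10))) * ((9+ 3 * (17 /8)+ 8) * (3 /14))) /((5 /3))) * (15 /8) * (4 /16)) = 1136025 * sqrt(39) /1664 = 4263.51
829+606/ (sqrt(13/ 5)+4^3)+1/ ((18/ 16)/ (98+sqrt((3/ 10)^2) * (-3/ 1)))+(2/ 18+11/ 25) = 4261246223/ 4605075 - 606 * sqrt(65)/ 20467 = 925.10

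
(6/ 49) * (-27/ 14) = -81/ 343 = -0.24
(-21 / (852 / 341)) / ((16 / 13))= -31031 / 4544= -6.83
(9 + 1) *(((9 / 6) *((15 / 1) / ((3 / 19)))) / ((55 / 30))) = 8550 / 11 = 777.27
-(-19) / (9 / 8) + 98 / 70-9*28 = -10517 / 45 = -233.71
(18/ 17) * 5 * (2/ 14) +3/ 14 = 33/ 34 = 0.97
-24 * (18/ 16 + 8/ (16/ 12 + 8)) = -333/ 7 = -47.57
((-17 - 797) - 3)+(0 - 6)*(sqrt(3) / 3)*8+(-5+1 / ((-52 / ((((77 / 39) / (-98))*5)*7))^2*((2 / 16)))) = -1690351199 / 2056392 - 16*sqrt(3) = -849.71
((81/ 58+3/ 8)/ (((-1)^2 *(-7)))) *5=-2055/ 1624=-1.27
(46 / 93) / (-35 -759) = -23 / 36921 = -0.00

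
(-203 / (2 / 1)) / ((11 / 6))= -609 / 11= -55.36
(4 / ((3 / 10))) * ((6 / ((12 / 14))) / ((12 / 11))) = 770 / 9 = 85.56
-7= -7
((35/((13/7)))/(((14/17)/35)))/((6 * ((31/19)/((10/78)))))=1978375/188604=10.49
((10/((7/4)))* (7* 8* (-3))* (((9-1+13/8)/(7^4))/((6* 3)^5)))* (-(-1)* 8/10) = -11/6751269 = -0.00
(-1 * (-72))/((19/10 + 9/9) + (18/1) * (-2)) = -720/331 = -2.18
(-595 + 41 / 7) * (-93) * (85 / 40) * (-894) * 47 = -34244901099 / 7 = -4892128728.43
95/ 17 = 5.59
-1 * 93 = -93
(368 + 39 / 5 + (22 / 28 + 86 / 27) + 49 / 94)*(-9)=-16890677 / 4935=-3422.63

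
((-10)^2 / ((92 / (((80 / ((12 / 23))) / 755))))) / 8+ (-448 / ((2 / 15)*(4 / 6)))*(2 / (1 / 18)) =-164384615 / 906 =-181439.97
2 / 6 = 1 / 3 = 0.33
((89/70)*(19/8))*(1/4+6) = 18.87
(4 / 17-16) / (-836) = 0.02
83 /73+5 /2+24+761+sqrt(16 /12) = 2 * sqrt(3) /3+115141 /146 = 789.79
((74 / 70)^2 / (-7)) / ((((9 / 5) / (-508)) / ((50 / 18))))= 3477260 / 27783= 125.16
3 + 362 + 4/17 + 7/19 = 365.60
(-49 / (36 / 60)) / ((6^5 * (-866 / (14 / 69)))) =1715 / 696970656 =0.00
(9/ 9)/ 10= 1/ 10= 0.10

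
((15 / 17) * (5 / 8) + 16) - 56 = -5365 / 136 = -39.45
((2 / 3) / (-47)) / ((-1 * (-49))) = -2 / 6909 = -0.00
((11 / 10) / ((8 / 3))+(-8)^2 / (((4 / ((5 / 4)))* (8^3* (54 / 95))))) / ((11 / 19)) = 315989 / 380160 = 0.83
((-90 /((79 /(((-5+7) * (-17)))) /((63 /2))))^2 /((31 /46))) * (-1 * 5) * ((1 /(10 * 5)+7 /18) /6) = -145628325360 /193471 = -752713.97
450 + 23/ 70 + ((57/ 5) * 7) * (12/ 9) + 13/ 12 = 234281/ 420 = 557.81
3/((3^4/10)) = 10/27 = 0.37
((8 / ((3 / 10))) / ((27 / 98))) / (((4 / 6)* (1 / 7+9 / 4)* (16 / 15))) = 34300 / 603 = 56.88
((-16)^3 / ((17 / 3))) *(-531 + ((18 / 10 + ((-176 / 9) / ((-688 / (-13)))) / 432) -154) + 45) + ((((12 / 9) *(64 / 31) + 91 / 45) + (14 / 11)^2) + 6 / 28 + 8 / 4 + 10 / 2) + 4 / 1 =7172222282865047 / 15547032270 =461324.20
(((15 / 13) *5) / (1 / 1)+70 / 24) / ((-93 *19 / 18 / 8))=-5420 / 7657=-0.71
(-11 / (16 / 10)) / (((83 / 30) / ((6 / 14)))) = -1.06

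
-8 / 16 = -1 / 2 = -0.50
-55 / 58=-0.95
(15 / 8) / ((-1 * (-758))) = 15 / 6064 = 0.00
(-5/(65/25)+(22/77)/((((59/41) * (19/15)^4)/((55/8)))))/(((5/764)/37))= -7874.44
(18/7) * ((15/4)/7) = 135/98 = 1.38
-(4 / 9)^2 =-16 / 81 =-0.20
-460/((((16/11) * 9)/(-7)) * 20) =1771/144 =12.30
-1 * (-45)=45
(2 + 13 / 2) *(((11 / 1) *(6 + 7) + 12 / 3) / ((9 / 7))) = 5831 / 6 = 971.83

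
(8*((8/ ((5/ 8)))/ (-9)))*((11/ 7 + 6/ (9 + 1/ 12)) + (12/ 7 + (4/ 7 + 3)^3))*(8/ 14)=-321.83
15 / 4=3.75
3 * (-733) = -2199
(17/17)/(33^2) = 1/1089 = 0.00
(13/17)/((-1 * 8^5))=-13/557056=-0.00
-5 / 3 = -1.67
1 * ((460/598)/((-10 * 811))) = -1/10543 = -0.00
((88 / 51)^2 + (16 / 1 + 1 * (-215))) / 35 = -101971 / 18207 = -5.60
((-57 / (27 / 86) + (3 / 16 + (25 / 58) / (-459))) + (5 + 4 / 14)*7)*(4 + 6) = -153735655 / 106488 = -1443.69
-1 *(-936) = 936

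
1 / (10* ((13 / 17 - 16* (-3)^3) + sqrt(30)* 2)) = 0.00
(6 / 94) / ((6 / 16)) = 8 / 47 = 0.17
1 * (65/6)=65/6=10.83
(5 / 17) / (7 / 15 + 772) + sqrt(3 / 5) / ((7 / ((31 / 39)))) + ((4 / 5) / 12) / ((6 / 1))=0.10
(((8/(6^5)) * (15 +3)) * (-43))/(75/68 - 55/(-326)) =-238306/380565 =-0.63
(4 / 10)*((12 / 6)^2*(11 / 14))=44 / 35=1.26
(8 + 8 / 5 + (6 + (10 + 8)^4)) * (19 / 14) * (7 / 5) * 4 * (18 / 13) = 359071272 / 325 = 1104834.68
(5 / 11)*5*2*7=350 / 11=31.82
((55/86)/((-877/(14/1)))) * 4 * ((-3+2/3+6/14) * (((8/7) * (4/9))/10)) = 28160/7127379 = 0.00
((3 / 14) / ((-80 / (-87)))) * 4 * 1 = 261 / 280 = 0.93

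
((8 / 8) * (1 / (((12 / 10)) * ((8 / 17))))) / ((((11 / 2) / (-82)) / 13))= -45305 / 132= -343.22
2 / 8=1 / 4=0.25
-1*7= -7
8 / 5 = 1.60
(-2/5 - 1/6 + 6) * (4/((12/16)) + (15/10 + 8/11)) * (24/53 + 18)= 13257931/17490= 758.03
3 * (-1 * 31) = -93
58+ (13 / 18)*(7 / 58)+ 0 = 60643 / 1044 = 58.09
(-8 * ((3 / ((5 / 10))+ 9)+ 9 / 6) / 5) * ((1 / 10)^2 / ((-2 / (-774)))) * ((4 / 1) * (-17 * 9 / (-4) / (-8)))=1953.96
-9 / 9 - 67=-68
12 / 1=12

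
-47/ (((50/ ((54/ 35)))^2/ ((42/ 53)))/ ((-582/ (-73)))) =-119646396/ 423171875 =-0.28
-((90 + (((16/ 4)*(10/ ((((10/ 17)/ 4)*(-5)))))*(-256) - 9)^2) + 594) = -4842367669/ 25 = -193694706.76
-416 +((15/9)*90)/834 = -57799/139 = -415.82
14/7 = 2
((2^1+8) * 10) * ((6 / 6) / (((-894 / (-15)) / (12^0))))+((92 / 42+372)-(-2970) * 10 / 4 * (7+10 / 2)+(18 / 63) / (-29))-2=8118947392 / 90741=89473.86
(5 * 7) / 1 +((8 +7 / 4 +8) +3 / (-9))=629 / 12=52.42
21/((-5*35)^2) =3/4375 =0.00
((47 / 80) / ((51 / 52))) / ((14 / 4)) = 611 / 3570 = 0.17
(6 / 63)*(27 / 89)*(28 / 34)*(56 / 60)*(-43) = -7224 / 7565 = -0.95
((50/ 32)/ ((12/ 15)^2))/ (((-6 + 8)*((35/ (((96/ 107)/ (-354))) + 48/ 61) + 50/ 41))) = -1563125/ 17680901344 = -0.00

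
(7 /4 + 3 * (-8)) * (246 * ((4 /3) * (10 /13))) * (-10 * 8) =5838400 /13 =449107.69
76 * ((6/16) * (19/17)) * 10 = 5415/17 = 318.53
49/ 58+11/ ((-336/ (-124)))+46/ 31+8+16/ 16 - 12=255865/ 75516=3.39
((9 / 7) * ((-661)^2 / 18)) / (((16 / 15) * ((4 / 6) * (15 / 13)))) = 17039919 / 448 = 38035.53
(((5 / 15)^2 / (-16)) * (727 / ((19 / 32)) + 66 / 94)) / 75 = -218807 / 1928880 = -0.11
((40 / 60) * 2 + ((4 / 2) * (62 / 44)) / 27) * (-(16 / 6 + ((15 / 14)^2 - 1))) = -100955 / 24948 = -4.05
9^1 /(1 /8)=72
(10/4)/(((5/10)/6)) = 30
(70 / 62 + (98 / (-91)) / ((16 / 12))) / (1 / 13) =4.18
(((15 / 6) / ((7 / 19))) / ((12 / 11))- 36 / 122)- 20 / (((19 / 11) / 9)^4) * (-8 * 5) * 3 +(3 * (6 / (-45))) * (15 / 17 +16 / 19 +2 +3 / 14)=200821927147104349 / 113520016680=1769044.20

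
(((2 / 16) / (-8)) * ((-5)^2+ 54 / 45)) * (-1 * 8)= 131 / 40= 3.28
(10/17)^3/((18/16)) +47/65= 2598199/2874105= 0.90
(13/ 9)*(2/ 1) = 2.89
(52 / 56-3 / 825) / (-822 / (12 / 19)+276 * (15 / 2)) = 3561 / 2958725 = 0.00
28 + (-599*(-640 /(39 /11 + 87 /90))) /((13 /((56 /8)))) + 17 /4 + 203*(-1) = 3529025569 /77428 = 45578.16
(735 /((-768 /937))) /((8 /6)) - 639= -1343031 /1024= -1311.55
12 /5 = 2.40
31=31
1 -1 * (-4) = 5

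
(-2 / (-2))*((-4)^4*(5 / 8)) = 160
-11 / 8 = -1.38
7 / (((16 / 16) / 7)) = 49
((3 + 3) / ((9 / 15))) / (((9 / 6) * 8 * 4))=5 / 24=0.21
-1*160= -160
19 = 19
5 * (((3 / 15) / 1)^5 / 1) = 0.00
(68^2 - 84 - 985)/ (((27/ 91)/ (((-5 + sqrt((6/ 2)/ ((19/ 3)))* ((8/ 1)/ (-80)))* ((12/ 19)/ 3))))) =-718900/ 57 - 14378* sqrt(19)/ 361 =-12785.89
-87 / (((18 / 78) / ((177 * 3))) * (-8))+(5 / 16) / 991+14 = 396992623 / 15856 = 25037.38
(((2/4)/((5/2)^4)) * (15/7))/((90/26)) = 104/13125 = 0.01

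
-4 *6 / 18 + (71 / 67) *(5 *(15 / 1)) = 15707 / 201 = 78.14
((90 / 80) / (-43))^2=81 / 118336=0.00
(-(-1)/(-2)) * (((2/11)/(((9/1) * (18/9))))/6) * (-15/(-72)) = -5/28512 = -0.00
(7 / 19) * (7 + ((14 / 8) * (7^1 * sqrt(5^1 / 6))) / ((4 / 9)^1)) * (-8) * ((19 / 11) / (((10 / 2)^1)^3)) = -1029 * sqrt(30) / 5500- 392 / 1375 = -1.31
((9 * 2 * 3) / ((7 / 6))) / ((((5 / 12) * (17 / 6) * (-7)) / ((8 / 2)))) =-93312 / 4165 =-22.40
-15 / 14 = -1.07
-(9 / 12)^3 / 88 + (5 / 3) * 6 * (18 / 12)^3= 190053 / 5632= 33.75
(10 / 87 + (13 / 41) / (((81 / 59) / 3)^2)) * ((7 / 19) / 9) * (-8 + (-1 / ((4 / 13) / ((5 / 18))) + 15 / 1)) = 4338974591 / 10671807672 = 0.41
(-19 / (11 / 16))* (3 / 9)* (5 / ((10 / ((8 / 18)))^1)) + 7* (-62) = -129506 / 297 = -436.05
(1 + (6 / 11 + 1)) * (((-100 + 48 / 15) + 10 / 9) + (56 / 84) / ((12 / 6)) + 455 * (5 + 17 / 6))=4370702 / 495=8829.70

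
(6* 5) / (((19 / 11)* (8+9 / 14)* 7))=0.29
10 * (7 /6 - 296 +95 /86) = -378910 /129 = -2937.29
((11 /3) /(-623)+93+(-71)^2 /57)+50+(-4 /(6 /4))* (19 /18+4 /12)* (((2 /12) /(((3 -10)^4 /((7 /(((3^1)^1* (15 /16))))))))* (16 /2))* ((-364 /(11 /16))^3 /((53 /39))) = 113486628264391321 /202909250313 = 559297.46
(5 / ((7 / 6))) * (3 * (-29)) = -2610 / 7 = -372.86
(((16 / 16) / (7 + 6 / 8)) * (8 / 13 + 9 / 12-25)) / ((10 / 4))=-2458 / 2015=-1.22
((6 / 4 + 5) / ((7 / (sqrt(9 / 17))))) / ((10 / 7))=39 * sqrt(17) / 340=0.47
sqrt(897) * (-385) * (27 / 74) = -10395 * sqrt(897) / 74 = -4207.16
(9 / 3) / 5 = 3 / 5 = 0.60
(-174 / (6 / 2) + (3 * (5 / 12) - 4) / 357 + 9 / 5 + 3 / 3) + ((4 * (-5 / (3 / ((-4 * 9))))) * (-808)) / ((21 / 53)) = -489472.35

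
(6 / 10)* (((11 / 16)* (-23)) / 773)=-759 / 61840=-0.01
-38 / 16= -19 / 8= -2.38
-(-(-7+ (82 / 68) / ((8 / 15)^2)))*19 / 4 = -114133 / 8704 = -13.11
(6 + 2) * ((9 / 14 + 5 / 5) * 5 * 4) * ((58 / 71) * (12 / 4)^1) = 320160 / 497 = 644.19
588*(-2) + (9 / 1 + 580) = -587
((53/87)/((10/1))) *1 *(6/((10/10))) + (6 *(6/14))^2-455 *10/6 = -16015144/21315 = -751.36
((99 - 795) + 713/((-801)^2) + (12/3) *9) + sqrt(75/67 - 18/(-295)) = -423455947/641601 + sqrt(461137215)/19765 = -658.91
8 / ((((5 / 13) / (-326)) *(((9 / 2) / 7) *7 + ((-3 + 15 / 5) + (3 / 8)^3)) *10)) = -8679424 / 58275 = -148.94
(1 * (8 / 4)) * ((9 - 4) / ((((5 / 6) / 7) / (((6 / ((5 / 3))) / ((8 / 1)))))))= 189 / 5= 37.80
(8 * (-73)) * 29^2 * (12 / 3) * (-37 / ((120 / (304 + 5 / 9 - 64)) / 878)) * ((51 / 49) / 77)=58723496313112 / 33957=1729348773.83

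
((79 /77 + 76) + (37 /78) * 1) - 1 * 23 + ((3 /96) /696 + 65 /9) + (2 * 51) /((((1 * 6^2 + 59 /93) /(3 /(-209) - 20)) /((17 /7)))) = -318697736421137 /4329525328128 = -73.61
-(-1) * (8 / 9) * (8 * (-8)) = -56.89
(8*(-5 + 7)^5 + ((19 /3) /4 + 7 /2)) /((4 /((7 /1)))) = 21931 /48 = 456.90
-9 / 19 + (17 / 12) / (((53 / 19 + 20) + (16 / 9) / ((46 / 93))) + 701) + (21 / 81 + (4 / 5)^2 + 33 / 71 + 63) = 1775335931207 / 27786378240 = 63.89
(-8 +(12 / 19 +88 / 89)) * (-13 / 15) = 46748 / 8455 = 5.53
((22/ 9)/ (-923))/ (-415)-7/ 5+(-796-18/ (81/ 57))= -558525571/ 689481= -810.07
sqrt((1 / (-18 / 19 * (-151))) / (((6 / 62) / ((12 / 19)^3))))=4 * sqrt(9362) / 2869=0.13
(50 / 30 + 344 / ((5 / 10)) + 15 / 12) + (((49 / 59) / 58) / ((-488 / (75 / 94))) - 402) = 136057189607 / 470921952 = 288.92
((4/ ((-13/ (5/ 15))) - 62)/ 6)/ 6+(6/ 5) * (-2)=-4.13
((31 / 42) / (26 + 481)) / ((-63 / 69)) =-713 / 447174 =-0.00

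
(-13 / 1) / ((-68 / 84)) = 273 / 17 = 16.06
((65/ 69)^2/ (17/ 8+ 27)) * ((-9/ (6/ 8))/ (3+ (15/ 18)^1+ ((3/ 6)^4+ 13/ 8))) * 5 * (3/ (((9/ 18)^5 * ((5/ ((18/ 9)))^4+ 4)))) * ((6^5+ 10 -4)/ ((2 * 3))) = -331500748800/ 346228913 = -957.46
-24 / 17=-1.41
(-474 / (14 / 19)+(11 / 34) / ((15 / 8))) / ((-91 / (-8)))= -9183656 / 162435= -56.54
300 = 300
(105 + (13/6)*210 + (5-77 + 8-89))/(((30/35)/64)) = 91168/3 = 30389.33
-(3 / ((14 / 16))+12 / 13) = -396 / 91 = -4.35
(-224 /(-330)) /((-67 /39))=-1456 /3685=-0.40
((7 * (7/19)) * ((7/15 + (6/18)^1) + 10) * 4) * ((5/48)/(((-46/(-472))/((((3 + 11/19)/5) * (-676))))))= -2392082784/41515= -57619.72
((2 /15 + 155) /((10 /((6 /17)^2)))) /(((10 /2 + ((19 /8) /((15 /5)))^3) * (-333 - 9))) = -10722816 /10430017225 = -0.00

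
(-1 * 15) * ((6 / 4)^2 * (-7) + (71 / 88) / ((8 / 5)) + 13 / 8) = 143835 / 704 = 204.31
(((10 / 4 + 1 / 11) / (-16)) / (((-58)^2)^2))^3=-185193 / 63206815941419964382144626688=-0.00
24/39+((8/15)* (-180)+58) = -486/13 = -37.38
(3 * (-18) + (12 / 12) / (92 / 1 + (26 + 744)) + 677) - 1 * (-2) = 538751 / 862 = 625.00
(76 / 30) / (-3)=-38 / 45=-0.84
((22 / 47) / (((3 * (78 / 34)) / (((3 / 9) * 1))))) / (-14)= -187 / 115479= -0.00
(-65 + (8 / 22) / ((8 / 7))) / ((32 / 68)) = -24191 / 176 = -137.45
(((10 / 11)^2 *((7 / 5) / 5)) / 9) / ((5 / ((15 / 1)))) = 28 / 363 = 0.08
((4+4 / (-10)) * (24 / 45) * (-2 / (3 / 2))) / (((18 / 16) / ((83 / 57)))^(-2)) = -263169 / 172225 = -1.53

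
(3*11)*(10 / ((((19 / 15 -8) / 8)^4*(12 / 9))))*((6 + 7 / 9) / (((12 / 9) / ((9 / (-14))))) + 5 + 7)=3137032800000 / 728422807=4306.61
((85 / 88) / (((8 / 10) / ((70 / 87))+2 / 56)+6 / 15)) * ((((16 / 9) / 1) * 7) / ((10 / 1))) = 11900 / 14157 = 0.84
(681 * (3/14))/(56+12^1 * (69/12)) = 2043/1750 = 1.17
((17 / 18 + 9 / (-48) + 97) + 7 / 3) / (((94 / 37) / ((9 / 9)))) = 533281 / 13536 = 39.40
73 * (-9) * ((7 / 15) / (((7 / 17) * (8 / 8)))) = -3723 / 5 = -744.60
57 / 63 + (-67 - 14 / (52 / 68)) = -23042 / 273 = -84.40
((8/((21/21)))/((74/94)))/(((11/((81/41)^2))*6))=411156/684167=0.60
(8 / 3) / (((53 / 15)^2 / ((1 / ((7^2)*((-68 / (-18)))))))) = 2700 / 2339897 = 0.00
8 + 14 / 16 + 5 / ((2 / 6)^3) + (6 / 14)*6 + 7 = 8593 / 56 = 153.45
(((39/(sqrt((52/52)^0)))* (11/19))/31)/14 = 0.05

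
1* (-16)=-16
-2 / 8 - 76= -305 / 4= -76.25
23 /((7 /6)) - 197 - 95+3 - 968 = -8661 /7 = -1237.29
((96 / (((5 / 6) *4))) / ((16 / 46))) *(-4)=-1656 / 5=-331.20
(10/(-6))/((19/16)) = -80/57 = -1.40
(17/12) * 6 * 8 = 68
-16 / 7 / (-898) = 8 / 3143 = 0.00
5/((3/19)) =95/3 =31.67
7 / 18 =0.39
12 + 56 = 68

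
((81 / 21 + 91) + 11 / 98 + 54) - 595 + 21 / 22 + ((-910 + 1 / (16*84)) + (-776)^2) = 62177755853 / 103488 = 600820.92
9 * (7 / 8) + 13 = 167 / 8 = 20.88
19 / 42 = 0.45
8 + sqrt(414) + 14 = 3 * sqrt(46) + 22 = 42.35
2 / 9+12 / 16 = 35 / 36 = 0.97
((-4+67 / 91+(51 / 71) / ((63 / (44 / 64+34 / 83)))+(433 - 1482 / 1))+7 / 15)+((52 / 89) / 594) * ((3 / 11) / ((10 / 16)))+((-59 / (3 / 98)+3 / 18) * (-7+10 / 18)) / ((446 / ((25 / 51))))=-147277151985474761891 / 141867201118602960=-1038.13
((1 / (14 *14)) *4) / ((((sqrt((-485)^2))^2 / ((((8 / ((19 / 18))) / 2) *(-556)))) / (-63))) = 0.01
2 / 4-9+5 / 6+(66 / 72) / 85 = -2603 / 340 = -7.66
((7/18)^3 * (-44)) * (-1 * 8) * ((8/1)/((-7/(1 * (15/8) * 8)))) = -86240/243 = -354.90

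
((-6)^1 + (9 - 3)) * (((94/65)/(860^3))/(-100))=0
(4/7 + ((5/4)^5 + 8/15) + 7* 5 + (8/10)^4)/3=531768649/40320000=13.19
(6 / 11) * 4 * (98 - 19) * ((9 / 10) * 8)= 68256 / 55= 1241.02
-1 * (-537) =537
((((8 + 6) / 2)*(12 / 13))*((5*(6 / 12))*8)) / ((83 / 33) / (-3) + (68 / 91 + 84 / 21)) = 232848 / 7043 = 33.06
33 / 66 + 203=407 / 2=203.50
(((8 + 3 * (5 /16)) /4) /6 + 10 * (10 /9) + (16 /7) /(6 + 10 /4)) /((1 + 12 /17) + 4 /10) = 8055575 /1443456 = 5.58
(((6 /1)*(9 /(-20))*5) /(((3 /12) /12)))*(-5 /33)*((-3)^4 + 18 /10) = 89424 /11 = 8129.45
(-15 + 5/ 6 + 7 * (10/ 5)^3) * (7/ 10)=1757/ 60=29.28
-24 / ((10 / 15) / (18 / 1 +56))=-2664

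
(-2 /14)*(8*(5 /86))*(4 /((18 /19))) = -760 /2709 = -0.28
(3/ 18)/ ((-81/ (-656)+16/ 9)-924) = -984/ 5444071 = -0.00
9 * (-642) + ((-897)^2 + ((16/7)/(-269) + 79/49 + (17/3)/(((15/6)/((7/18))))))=1421472262789/1779435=798833.49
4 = 4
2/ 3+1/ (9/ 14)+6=74/ 9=8.22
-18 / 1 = -18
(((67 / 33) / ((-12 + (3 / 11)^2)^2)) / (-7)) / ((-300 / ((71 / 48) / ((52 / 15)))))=6331567 / 2182863271680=0.00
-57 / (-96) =19 / 32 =0.59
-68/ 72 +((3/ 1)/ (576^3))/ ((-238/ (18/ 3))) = -0.94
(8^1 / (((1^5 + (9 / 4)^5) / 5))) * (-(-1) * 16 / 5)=131072 / 60073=2.18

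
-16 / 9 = -1.78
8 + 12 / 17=148 / 17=8.71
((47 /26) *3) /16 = 141 /416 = 0.34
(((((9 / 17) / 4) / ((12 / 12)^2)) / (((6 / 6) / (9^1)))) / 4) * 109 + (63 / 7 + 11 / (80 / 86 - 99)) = 41.35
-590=-590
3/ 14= 0.21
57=57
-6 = -6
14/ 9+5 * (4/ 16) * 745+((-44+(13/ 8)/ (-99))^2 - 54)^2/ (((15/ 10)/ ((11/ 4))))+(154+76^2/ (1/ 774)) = 10975211.45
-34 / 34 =-1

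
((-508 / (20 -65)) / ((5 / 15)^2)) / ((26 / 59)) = 14986 / 65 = 230.55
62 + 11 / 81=5033 / 81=62.14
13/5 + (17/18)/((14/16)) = 1159/315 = 3.68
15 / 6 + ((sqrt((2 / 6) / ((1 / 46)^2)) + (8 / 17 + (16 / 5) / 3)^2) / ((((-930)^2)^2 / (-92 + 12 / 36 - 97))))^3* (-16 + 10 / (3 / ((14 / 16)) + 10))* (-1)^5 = 29713710883886788264180814490331603090388505103859 / 11885484353554715305672331629783396236419677734375 - 31699610640913535274211* sqrt(3) / 11698131466782034287782071884754130859375000000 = 2.50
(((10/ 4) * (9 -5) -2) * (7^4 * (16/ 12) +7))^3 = 456533000000000/ 27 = 16908629629629.63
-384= -384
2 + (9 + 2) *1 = 13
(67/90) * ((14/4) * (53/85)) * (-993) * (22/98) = -12929191/35700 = -362.16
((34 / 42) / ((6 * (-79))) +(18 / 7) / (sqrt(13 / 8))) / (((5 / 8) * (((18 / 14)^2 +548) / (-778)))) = 370328 / 95746815-1568448 * sqrt(26) / 1750645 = -4.56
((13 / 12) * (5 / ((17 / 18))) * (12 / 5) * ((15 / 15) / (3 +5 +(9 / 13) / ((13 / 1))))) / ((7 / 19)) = 751374 / 161959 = 4.64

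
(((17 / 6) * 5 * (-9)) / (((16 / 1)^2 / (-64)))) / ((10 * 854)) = 51 / 13664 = 0.00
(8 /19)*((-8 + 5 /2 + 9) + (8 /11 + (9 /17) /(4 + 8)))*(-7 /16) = -22365 /28424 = -0.79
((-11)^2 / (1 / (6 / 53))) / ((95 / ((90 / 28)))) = 3267 / 7049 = 0.46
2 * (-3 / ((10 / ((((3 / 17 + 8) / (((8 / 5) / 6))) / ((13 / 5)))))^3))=-27191892375 / 2763228416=-9.84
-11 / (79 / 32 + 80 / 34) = -5984 / 2623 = -2.28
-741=-741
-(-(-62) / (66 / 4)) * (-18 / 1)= 744 / 11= 67.64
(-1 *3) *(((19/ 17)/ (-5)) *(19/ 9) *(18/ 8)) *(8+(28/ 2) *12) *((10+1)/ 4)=131043/ 85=1541.68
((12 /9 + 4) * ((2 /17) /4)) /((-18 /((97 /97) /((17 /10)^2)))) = -400 /132651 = -0.00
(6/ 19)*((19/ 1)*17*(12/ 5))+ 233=2389/ 5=477.80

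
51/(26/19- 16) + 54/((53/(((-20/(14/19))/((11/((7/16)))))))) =-1486389/324148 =-4.59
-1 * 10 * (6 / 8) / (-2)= 15 / 4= 3.75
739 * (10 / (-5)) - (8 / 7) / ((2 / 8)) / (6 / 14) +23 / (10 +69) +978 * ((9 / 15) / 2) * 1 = -1416046 / 1185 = -1194.98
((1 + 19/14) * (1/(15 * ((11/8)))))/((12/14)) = 2/15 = 0.13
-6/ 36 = -1/ 6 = -0.17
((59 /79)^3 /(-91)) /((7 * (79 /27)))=-5545233 /24811201597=-0.00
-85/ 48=-1.77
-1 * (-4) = 4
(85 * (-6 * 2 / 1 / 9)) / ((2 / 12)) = -680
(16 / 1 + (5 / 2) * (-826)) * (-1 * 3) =6147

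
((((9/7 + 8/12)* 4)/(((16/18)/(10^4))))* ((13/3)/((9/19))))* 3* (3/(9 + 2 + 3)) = 25317500/49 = 516683.67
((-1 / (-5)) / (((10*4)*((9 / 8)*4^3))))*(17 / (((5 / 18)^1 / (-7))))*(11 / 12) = -1309 / 48000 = -0.03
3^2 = 9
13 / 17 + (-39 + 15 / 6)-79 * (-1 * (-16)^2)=686401 / 34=20188.26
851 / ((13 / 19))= 16169 / 13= 1243.77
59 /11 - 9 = -40 /11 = -3.64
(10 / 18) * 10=50 / 9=5.56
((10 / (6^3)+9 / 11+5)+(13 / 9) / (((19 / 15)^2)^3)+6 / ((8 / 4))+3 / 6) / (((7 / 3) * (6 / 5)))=2714658693125 / 782467092792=3.47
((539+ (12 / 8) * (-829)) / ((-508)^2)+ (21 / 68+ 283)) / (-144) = -1.97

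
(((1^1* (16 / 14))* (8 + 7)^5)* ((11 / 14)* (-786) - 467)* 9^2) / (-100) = 37358334000 / 49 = 762414979.59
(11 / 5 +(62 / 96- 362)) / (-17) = 86197 / 4080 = 21.13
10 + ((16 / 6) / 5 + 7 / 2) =421 / 30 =14.03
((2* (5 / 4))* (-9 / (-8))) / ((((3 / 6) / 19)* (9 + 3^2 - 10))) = 855 / 64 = 13.36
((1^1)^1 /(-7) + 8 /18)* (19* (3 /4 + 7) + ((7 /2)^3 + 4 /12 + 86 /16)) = 22325 /378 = 59.06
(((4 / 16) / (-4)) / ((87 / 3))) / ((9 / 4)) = -1 / 1044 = -0.00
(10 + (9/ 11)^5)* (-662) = -1105248058/ 161051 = -6862.72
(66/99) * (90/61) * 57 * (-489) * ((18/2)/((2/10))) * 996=-74956071600/61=-1228788059.02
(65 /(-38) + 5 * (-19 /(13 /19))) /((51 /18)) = -49.61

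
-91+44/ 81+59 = -2548/ 81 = -31.46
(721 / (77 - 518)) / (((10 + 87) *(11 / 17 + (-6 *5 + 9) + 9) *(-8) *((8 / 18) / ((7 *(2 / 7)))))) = -1751 / 2096752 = -0.00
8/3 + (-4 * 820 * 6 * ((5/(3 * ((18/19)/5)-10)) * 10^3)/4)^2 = 4000172607423443/588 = 6803014638475.24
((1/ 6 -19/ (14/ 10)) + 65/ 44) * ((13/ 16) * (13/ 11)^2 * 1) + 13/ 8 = -21306233/ 1788864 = -11.91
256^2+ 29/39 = 2555933/39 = 65536.74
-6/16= -3/8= -0.38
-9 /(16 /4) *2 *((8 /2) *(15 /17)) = -15.88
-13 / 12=-1.08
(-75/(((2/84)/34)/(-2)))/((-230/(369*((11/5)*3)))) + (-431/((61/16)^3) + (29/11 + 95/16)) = -2083971563548289/918819088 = -2268097.81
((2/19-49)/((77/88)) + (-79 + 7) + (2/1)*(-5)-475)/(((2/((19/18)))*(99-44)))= -9057/1540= -5.88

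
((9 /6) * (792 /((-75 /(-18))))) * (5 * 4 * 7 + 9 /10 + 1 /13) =65317428 /1625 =40195.34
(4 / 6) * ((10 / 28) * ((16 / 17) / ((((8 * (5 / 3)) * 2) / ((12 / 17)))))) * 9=108 / 2023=0.05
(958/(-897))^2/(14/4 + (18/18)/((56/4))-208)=-6424348/1151395479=-0.01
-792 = -792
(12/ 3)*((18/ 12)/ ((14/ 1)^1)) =3/ 7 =0.43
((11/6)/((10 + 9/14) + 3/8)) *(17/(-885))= -5236/1638135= -0.00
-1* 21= -21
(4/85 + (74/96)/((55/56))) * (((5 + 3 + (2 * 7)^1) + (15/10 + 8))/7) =14001/3740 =3.74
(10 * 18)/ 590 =18/ 59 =0.31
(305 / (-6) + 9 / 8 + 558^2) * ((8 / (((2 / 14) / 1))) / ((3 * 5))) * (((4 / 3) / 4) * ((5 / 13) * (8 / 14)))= 29886172 / 351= 85145.79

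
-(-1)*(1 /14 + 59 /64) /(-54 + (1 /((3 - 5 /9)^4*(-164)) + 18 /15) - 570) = -1335625225 /837435444867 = -0.00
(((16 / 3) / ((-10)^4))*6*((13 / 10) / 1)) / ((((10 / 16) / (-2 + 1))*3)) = -0.00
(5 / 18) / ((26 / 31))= 155 / 468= 0.33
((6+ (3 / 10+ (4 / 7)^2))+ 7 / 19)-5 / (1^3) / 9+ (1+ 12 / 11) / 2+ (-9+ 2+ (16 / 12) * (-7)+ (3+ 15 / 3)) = -391019 / 460845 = -0.85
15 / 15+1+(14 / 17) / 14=35 / 17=2.06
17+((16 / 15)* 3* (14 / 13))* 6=2449 / 65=37.68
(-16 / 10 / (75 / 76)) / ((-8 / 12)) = 304 / 125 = 2.43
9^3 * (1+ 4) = 3645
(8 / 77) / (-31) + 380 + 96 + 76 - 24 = 528.00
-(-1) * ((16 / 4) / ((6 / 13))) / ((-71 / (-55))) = 6.71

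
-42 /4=-21 /2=-10.50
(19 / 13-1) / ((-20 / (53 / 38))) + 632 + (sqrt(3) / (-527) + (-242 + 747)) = 1136.96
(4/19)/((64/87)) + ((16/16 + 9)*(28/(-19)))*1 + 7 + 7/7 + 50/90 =-16129/2736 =-5.90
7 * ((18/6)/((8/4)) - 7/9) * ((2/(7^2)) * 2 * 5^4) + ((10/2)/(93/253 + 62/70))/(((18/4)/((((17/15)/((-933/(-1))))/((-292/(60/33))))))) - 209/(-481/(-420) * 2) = 5727080807180165/34357860278469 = 166.69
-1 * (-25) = 25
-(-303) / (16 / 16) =303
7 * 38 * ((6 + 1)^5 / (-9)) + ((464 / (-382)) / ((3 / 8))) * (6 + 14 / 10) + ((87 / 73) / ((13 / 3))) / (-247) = -1000827731482373 / 2014693785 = -496764.19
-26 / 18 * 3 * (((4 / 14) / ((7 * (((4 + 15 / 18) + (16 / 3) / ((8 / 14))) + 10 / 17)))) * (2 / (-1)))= 0.02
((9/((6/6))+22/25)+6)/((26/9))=3573/650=5.50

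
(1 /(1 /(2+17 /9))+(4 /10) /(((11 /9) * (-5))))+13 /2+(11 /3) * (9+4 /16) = 437977 /9900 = 44.24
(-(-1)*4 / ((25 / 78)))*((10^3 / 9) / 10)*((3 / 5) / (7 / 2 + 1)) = 832 / 45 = 18.49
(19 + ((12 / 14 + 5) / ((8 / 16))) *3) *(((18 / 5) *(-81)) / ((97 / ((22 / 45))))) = -1350756 / 16975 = -79.57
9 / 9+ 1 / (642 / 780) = 237 / 107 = 2.21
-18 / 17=-1.06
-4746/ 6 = -791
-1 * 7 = -7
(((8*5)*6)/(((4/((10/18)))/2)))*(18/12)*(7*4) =2800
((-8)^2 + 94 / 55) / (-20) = -1807 / 550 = -3.29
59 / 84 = 0.70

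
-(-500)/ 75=20/ 3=6.67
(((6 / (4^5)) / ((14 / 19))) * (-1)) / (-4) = 57 / 28672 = 0.00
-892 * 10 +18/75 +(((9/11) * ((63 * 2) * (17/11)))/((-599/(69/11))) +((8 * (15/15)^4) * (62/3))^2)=18413.68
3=3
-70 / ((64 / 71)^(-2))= -286720 / 5041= -56.88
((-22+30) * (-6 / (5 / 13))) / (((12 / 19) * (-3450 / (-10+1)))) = -1482 / 2875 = -0.52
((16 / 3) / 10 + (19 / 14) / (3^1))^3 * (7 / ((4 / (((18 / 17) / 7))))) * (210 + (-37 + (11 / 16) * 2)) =824886099 / 18659200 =44.21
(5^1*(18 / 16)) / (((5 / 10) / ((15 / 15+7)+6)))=315 / 2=157.50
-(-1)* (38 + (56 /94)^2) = 84726 /2209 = 38.35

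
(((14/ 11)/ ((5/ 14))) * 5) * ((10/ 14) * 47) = 6580/ 11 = 598.18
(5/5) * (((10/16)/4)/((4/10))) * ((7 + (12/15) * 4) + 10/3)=1015/192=5.29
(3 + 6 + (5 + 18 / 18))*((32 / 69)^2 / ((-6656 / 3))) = -10 / 6877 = -0.00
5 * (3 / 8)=15 / 8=1.88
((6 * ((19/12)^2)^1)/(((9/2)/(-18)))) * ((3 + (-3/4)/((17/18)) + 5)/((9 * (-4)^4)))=-88445/470016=-0.19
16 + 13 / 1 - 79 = -50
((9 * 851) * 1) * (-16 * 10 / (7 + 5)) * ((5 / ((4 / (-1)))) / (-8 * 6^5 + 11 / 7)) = -178710 / 87089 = -2.05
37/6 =6.17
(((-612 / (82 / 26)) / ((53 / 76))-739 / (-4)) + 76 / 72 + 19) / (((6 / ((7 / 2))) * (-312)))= 40222609 / 292885632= 0.14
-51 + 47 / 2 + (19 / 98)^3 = -27.49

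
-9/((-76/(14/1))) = 63/38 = 1.66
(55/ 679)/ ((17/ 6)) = 330/ 11543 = 0.03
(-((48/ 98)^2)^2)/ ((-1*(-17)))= -331776/ 98001617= -0.00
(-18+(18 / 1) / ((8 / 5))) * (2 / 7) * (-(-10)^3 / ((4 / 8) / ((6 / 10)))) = -2314.29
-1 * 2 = -2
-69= -69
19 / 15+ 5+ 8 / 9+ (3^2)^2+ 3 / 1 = 4102 / 45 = 91.16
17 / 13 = 1.31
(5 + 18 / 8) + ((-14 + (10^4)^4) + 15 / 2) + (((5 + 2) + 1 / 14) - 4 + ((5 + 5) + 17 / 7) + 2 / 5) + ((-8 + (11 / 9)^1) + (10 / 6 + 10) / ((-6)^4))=194400000000000192091 / 19440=10000000000000009.88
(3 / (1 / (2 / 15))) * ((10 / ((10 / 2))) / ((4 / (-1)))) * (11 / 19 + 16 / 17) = -491 / 1615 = -0.30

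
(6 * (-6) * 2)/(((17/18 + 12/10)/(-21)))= 136080/193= 705.08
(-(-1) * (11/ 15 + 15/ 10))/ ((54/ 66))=737/ 270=2.73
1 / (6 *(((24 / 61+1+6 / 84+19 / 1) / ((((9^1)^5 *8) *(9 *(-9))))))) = -5446207368 / 17477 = -311621.41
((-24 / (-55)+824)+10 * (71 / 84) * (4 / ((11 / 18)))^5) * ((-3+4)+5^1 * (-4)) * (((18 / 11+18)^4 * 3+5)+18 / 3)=-867600032497.16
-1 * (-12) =12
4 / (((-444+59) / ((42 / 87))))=-8 / 1595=-0.01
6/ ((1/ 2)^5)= 192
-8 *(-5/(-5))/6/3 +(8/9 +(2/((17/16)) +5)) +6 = 2039/153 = 13.33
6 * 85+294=804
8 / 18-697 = -6269 / 9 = -696.56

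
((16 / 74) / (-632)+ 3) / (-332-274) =-0.00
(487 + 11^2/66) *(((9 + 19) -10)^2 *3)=475146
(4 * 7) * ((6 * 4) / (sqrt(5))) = 672 * sqrt(5) / 5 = 300.53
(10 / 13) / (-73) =-10 / 949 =-0.01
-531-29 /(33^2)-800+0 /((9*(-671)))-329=-1807769 /1089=-1660.03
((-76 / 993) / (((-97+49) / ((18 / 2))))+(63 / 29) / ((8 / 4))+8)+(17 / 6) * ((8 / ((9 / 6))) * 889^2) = 4126945600601 / 345564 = 11942637.55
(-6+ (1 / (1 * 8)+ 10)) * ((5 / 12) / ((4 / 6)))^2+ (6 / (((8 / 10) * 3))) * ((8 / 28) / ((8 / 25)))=13775 / 3584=3.84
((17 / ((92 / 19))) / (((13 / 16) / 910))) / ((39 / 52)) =361760 / 69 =5242.90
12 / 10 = 6 / 5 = 1.20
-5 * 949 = -4745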